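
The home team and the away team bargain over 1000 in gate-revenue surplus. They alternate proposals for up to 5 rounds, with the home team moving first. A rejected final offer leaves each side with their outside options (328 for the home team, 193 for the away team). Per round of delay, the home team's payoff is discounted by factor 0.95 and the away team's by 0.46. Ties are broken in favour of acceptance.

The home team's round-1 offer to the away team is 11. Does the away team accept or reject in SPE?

Round 5 (the home team proposes): the away team gets 193 if talks fail, so the home team offers 193 and keeps 807.
Round 4 (the away team proposes): the home team can get 807 next round, worth 0.95 × 807 = 766.65 now; the away team offers that and keeps 233.35.
Round 3 (the home team proposes): the away team can get 233.35 next round, worth 0.46 × 233.35 = 107.341 now; the home team offers that and keeps 892.659.
Round 2 (the away team proposes): the home team can get 892.659 next round, worth 0.95 × 892.659 = 848.02605 now; the away team offers that and keeps 151.97395.
So by rejecting in round 1, the away team gets 151.97395 next round, worth 0.46 × 151.97395 = 69.908017 now.
Offer 11 < 69.908017, so the away team rejects.

Reject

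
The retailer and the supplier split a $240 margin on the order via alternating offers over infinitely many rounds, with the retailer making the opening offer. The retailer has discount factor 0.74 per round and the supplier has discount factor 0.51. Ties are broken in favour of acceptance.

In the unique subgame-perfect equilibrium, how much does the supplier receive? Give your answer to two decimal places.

51.11

In a stationary SPE each proposer offers the other exactly their discounted continuation value.
If the retailer keeps x when proposing and the supplier keeps y when proposing, then x = 240 − 0.51y and y = 240 − 0.74x.
Solving: x = 240(1 − 0.51) / (1 − 0.74·0.51) = 117.6 / 0.6226 ≈ 188.8853.
The supplier gets 240 − 188.8853 ≈ 51.1147.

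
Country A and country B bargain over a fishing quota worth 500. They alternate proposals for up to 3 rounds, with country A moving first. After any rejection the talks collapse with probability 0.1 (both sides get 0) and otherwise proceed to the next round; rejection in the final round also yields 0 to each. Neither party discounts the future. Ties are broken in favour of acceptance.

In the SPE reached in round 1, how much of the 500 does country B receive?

Round 3 (country A proposes): rejection yields 0 for country B; country A offers 0 and keeps 500.
Round 2 (country B proposes): rejecting gives country A an expected 0.9 × 500 = 450. Country B offers 450 and keeps 500 − 450 = 50.
Round 1 (country A proposes): rejecting gives country B an expected 0.9 × 50 = 45. Country A offers 45 and keeps 500 − 45 = 455.

45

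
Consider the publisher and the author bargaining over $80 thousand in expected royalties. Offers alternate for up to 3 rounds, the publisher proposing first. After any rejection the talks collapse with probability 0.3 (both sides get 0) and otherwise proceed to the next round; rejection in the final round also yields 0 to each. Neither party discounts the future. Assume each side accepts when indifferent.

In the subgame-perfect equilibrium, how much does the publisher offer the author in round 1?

Round 3 (the publisher proposes): the author will accept anything ≥ 0, so the publisher offers 0 and keeps 80.
Round 2 (the author proposes): rejecting gives the publisher an expected 0.7 × 80 = 56. The author offers 56 and keeps 80 − 56 = 24.
Round 1 (the publisher proposes): rejecting gives the author an expected 0.7 × 24 = 16.8, so the publisher offers 16.8, keeping 63.2.

16.8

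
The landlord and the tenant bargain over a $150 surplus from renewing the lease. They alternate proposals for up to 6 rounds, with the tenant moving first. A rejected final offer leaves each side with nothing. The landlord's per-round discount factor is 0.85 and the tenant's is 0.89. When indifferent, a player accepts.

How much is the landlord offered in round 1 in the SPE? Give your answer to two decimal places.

97.60

Round 6 (the landlord proposes): rejection yields 0 for the tenant; the landlord offers 0 and keeps 150.
Round 5 (the tenant proposes): the landlord can get 150 next round, worth 0.85 × 150 = 127.5 now. The tenant offers 127.5 and keeps 150 − 127.5 = 22.5.
Round 4 (the landlord proposes): the tenant can get 22.5 next round, worth 0.89 × 22.5 = 20.025 now; the landlord offers that and keeps 129.975.
Round 3 (the tenant proposes): the landlord can get 129.975 next round, worth 0.85 × 129.975 = 110.47875 now; the tenant offers that and keeps 39.52125.
Round 2 (the landlord proposes): the tenant can get 39.52125 next round, worth 0.89 × 39.52125 = 35.1739125 now, so the landlord offers 35.1739125, keeping 114.8260875.
Round 1 (the tenant proposes): the landlord can get 114.8260875 next round, worth 0.85 × 114.8260875 = 97.602174375 now; the tenant offers that and keeps 52.397825625.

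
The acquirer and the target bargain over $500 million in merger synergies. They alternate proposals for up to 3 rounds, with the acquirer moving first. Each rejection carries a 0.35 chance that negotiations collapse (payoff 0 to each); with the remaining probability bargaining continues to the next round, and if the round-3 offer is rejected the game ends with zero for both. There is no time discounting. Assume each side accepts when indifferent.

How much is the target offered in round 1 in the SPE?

113.75

Round 3 (the acquirer proposes): rejection yields 0 for the target; the acquirer offers 0 and keeps 500.
Round 2 (the target proposes): rejecting gives the acquirer an expected 0.65 × 500 = 325, so the target offers 325, keeping 175.
Round 1 (the acquirer proposes): rejecting gives the target an expected 0.65 × 175 = 113.75, so the acquirer offers 113.75, keeping 386.25.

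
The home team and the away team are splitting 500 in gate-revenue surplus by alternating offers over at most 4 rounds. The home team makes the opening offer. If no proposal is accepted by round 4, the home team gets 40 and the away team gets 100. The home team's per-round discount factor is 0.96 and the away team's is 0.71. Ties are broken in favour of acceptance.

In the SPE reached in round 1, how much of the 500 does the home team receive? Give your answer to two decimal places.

Round 4 (the away team proposes): the home team gets 40 if talks fail, so the away team offers 40 and keeps 460.
Round 3 (the home team proposes): the away team can get 460 next round, worth 0.71 × 460 = 326.6 now; the home team offers that and keeps 173.4.
Round 2 (the away team proposes): the home team can get 173.4 next round, worth 0.96 × 173.4 = 166.464 now, so the away team offers 166.464, keeping 333.536.
Round 1 (the home team proposes): the away team can get 333.536 next round, worth 0.71 × 333.536 = 236.81056 now; the home team offers that and keeps 263.18944.

263.19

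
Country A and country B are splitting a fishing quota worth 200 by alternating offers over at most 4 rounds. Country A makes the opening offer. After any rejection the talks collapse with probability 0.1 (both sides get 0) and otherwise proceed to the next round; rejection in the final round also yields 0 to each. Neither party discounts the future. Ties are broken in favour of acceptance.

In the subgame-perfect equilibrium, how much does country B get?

By backward induction:
Round 4 (country B proposes): country A will accept anything ≥ 0, so country B offers 0 and keeps 200.
Round 3 (country A proposes): rejecting gives country B an expected 0.9 × 200 = 180. Country A offers 180 and keeps 200 − 180 = 20.
Round 2 (country B proposes): rejecting gives country A an expected 0.9 × 20 = 18, so country B offers 18, keeping 182.
Round 1 (country A proposes): rejecting gives country B an expected 0.9 × 182 = 163.8; country A offers that and keeps 36.2.

163.8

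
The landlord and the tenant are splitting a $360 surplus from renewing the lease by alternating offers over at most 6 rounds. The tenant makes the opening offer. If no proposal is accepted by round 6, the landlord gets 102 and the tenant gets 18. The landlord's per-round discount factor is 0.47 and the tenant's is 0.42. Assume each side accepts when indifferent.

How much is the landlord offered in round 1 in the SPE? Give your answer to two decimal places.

123.77

Round 6 (the landlord proposes): the tenant gets 18 if talks fail, so the landlord offers 18 and keeps 342.
Round 5 (the tenant proposes): the landlord can get 342 next round, worth 0.47 × 342 = 160.74 now, so the tenant offers 160.74, keeping 199.26.
Round 4 (the landlord proposes): the tenant can get 199.26 next round, worth 0.42 × 199.26 = 83.6892 now; the landlord offers that and keeps 276.3108.
Round 3 (the tenant proposes): the landlord can get 276.3108 next round, worth 0.47 × 276.3108 = 129.866076 now; the tenant offers that and keeps 230.133924.
Round 2 (the landlord proposes): the tenant can get 230.133924 next round, worth 0.42 × 230.133924 = 96.65624808 now, so the landlord offers 96.65624808, keeping 263.34375192.
Round 1 (the tenant proposes): the landlord can get 263.34375192 next round, worth 0.47 × 263.34375192 = 123.7715634024 now. The tenant offers 123.7715634024 and keeps 360 − 123.7715634024 = 236.2284365976.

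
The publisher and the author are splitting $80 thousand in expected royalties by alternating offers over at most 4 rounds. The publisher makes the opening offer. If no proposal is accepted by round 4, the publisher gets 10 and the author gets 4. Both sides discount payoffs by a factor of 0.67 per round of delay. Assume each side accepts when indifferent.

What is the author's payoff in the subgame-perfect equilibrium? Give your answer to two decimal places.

Round 4 (the author proposes): the publisher gets 10 if talks fail, so the author offers 10 and keeps 70.
Round 3 (the publisher proposes): the author can get 70 next round, worth 0.67 × 70 = 46.9 now. The publisher offers 46.9 and keeps 80 − 46.9 = 33.1.
Round 2 (the author proposes): the publisher can get 33.1 next round, worth 0.67 × 33.1 = 22.177 now, so the author offers 22.177, keeping 57.823.
Round 1 (the publisher proposes): the author can get 57.823 next round, worth 0.67 × 57.823 = 38.74141 now. The publisher offers 38.74141 and keeps 80 − 38.74141 = 41.25859.

38.74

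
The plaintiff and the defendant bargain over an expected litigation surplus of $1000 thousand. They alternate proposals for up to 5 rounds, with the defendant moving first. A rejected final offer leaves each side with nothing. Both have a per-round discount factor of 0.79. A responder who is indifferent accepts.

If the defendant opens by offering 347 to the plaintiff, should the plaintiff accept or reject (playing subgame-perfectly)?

Accept

Work out the plaintiff's continuation value if the offer is rejected.
Round 5 (the defendant proposes): rejection yields 0 for the plaintiff; the defendant offers 0 and keeps 1000.
Round 4 (the plaintiff proposes): the defendant can get 1000 next round, worth 0.79 × 1000 = 790 now. The plaintiff offers 790 and keeps 1000 − 790 = 210.
Round 3 (the defendant proposes): the plaintiff can get 210 next round, worth 0.79 × 210 = 165.9 now, so the defendant offers 165.9, keeping 834.1.
Round 2 (the plaintiff proposes): the defendant can get 834.1 next round, worth 0.79 × 834.1 = 658.939 now; the plaintiff offers that and keeps 341.061.
So by rejecting in round 1, the plaintiff gets 341.061 next round, worth 0.79 × 341.061 = 269.43819 now.
Offer 347 ≥ 269.43819, so the plaintiff accepts.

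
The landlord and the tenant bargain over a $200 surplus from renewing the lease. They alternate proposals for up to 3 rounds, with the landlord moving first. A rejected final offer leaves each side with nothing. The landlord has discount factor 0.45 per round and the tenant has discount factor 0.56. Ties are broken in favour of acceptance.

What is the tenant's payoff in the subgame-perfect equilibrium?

Round 3 (the landlord proposes): rejection yields 0 for the tenant; the landlord offers 0 and keeps 200.
Round 2 (the tenant proposes): the landlord can get 200 next round, worth 0.45 × 200 = 90 now, so the tenant offers 90, keeping 110.
Round 1 (the landlord proposes): the tenant can get 110 next round, worth 0.56 × 110 = 61.6 now, so the landlord offers 61.6, keeping 138.4.

61.6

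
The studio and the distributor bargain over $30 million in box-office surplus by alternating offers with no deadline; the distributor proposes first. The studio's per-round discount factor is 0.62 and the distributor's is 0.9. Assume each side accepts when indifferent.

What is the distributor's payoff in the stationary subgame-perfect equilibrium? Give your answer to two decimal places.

When the distributor proposes, the studio accepts any offer worth at least 0.62 times what the studio would get by proposing next round; and vice versa.
This gives x = 30 − 0.62y and y = 30 − 0.9x, where x and y are each side's share when it proposes.
Hence (1 − 0.62·0.9)x = 30(1 − 0.62), i.e. 0.442·x = 11.4.
x ≈ 25.7919; the studio's share is 30 − x ≈ 4.2081.

25.79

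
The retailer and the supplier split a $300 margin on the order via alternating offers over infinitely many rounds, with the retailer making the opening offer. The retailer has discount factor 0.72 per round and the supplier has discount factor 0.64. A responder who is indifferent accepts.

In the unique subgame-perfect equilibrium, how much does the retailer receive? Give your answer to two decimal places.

When the retailer proposes, the supplier accepts any offer worth at least 0.64 times what the supplier would get by proposing next round; and vice versa.
This gives x = 300 − 0.64y and y = 300 − 0.72x, where x and y are each side's share when it proposes.
Hence (1 − 0.64·0.72)x = 300(1 − 0.64), i.e. 0.5392·x = 108.
x ≈ 200.2967; the supplier's share is 300 − x ≈ 99.7033.

200.30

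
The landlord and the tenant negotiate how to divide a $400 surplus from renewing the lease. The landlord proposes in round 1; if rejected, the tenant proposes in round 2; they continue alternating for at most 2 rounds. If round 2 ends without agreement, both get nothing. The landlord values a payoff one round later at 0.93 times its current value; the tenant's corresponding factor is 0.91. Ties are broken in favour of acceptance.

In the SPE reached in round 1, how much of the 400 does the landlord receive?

36

Round 2 (the tenant proposes): the landlord will accept anything ≥ 0, so the tenant offers 0 and keeps 400.
Round 1 (the landlord proposes): the tenant can get 400 next round, worth 0.91 × 400 = 364 now, so the landlord offers 364, keeping 36.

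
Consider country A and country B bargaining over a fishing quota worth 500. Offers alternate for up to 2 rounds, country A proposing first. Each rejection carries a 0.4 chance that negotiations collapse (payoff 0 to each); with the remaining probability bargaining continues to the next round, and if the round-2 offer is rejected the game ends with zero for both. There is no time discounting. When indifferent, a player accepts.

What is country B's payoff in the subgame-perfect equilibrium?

300

By backward induction:
Round 2 (country B proposes): rejection yields 0 for country A; country B offers 0 and keeps 500.
Round 1 (country A proposes): rejecting gives country B an expected 0.6 × 500 = 300, so country A offers 300, keeping 200.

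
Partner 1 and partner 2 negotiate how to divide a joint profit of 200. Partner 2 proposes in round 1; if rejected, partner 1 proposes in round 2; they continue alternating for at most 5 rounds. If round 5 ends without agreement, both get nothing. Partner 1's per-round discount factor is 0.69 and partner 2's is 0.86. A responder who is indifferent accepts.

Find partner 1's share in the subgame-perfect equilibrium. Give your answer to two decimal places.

30.78

Round 5 (partner 2 proposes): rejection yields 0 for partner 1; partner 2 offers 0 and keeps 200.
Round 4 (partner 1 proposes): partner 2 can get 200 next round, worth 0.86 × 200 = 172 now. Partner 1 offers 172 and keeps 200 − 172 = 28.
Round 3 (partner 2 proposes): partner 1 can get 28 next round, worth 0.69 × 28 = 19.32 now. Partner 2 offers 19.32 and keeps 200 − 19.32 = 180.68.
Round 2 (partner 1 proposes): partner 2 can get 180.68 next round, worth 0.86 × 180.68 = 155.3848 now; partner 1 offers that and keeps 44.6152.
Round 1 (partner 2 proposes): partner 1 can get 44.6152 next round, worth 0.69 × 44.6152 = 30.784488 now; partner 2 offers that and keeps 169.215512.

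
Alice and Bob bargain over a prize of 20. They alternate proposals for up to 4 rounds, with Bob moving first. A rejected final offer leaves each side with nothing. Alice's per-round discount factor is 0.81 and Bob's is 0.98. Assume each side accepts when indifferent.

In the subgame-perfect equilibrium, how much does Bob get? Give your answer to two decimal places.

Round 4 (Alice proposes): Bob will accept anything ≥ 0, so Alice offers 0 and keeps 20.
Round 3 (Bob proposes): Alice can get 20 next round, worth 0.81 × 20 = 16.2 now, so Bob offers 16.2, keeping 3.8.
Round 2 (Alice proposes): Bob can get 3.8 next round, worth 0.98 × 3.8 = 3.724 now; Alice offers that and keeps 16.276.
Round 1 (Bob proposes): Alice can get 16.276 next round, worth 0.81 × 16.276 = 13.18356 now, so Bob offers 13.18356, keeping 6.81644.

6.82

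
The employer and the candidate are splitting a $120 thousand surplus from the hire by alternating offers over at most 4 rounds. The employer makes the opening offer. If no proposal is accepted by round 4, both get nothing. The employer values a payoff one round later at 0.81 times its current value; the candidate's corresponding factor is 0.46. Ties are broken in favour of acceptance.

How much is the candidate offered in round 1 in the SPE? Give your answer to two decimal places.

Solve by backward induction from round 4.
Round 4 (the candidate proposes): the employer will accept anything ≥ 0, so the candidate offers 0 and keeps 120.
Round 3 (the employer proposes): the candidate can get 120 next round, worth 0.46 × 120 = 55.2 now; the employer offers that and keeps 64.8.
Round 2 (the candidate proposes): the employer can get 64.8 next round, worth 0.81 × 64.8 = 52.488 now. The candidate offers 52.488 and keeps 120 − 52.488 = 67.512.
Round 1 (the employer proposes): the candidate can get 67.512 next round, worth 0.46 × 67.512 = 31.05552 now. The employer offers 31.05552 and keeps 120 − 31.05552 = 88.94448.

31.06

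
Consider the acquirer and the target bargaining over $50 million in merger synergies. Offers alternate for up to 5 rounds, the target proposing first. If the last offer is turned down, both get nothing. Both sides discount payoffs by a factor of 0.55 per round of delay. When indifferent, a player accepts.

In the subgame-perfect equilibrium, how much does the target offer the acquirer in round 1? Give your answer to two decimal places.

By backward induction:
Round 5 (the target proposes): the acquirer will accept anything ≥ 0, so the target offers 0 and keeps 50.
Round 4 (the acquirer proposes): the target can get 50 next round, worth 0.55 × 50 = 27.5 now, so the acquirer offers 27.5, keeping 22.5.
Round 3 (the target proposes): the acquirer can get 22.5 next round, worth 0.55 × 22.5 = 12.375 now, so the target offers 12.375, keeping 37.625.
Round 2 (the acquirer proposes): the target can get 37.625 next round, worth 0.55 × 37.625 = 20.69375 now. The acquirer offers 20.69375 and keeps 50 − 20.69375 = 29.30625.
Round 1 (the target proposes): the acquirer can get 29.30625 next round, worth 0.55 × 29.30625 = 16.1184375 now; the target offers that and keeps 33.8815625.

16.12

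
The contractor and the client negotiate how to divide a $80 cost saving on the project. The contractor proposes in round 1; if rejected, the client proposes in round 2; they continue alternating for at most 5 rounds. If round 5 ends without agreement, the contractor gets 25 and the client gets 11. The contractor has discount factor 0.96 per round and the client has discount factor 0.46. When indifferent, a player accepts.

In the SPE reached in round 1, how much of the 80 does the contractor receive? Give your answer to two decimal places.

75.73

Work backward from the last round.
Round 5 (the contractor proposes): the client gets 11 if talks fail, so the contractor offers 11 and keeps 69.
Round 4 (the client proposes): the contractor can get 69 next round, worth 0.96 × 69 = 66.24 now, so the client offers 66.24, keeping 13.76.
Round 3 (the contractor proposes): the client can get 13.76 next round, worth 0.46 × 13.76 = 6.3296 now. The contractor offers 6.3296 and keeps 80 − 6.3296 = 73.6704.
Round 2 (the client proposes): the contractor can get 73.6704 next round, worth 0.96 × 73.6704 = 70.723584 now, so the client offers 70.723584, keeping 9.276416.
Round 1 (the contractor proposes): the client can get 9.276416 next round, worth 0.46 × 9.276416 = 4.26715136 now; the contractor offers that and keeps 75.73284864.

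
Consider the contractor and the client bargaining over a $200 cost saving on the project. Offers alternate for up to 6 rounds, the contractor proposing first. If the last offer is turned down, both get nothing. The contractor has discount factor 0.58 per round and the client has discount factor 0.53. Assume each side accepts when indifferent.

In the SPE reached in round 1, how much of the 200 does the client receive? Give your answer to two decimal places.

Work backward from the last round.
Round 6 (the client proposes): the contractor will accept anything ≥ 0, so the client offers 0 and keeps 200.
Round 5 (the contractor proposes): the client can get 200 next round, worth 0.53 × 200 = 106 now; the contractor offers that and keeps 94.
Round 4 (the client proposes): the contractor can get 94 next round, worth 0.58 × 94 = 54.52 now; the client offers that and keeps 145.48.
Round 3 (the contractor proposes): the client can get 145.48 next round, worth 0.53 × 145.48 = 77.1044 now; the contractor offers that and keeps 122.8956.
Round 2 (the client proposes): the contractor can get 122.8956 next round, worth 0.58 × 122.8956 = 71.279448 now. The client offers 71.279448 and keeps 200 − 71.279448 = 128.720552.
Round 1 (the contractor proposes): the client can get 128.720552 next round, worth 0.53 × 128.720552 = 68.22189256 now, so the contractor offers 68.22189256, keeping 131.77810744.

68.22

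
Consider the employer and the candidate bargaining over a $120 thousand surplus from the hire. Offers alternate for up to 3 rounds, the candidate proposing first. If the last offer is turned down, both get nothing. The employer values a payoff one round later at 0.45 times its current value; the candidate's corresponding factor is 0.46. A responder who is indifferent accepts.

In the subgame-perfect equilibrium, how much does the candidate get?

90.84

Round 3 (the candidate proposes): the employer will accept anything ≥ 0, so the candidate offers 0 and keeps 120.
Round 2 (the employer proposes): the candidate can get 120 next round, worth 0.46 × 120 = 55.2 now. The employer offers 55.2 and keeps 120 − 55.2 = 64.8.
Round 1 (the candidate proposes): the employer can get 64.8 next round, worth 0.45 × 64.8 = 29.16 now; the candidate offers that and keeps 90.84.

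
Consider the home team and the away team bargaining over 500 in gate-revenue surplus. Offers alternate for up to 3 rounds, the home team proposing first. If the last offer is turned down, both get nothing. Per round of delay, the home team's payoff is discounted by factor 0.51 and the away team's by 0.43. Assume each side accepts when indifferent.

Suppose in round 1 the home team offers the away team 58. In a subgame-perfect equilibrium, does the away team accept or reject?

Reject

Work out the away team's continuation value if the offer is rejected.
Round 3 (the home team proposes): the away team will accept anything ≥ 0, so the home team offers 0 and keeps 500.
Round 2 (the away team proposes): the home team can get 500 next round, worth 0.51 × 500 = 255 now; the away team offers that and keeps 245.
So by rejecting in round 1, the away team gets 245 next round, worth 0.43 × 245 = 105.35 now.
Offer 58 < 105.35, so the away team rejects.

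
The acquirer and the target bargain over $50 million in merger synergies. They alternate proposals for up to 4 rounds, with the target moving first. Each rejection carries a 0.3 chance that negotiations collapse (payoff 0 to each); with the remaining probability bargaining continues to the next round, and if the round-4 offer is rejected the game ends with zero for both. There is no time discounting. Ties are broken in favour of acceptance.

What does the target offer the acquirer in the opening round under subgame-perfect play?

27.65

Round 4 (the acquirer proposes): rejection yields 0 for the target; the acquirer offers 0 and keeps 50.
Round 3 (the target proposes): rejecting gives the acquirer an expected 0.7 × 50 = 35. The target offers 35 and keeps 50 − 35 = 15.
Round 2 (the acquirer proposes): rejecting gives the target an expected 0.7 × 15 = 10.5; the acquirer offers that and keeps 39.5.
Round 1 (the target proposes): rejecting gives the acquirer an expected 0.7 × 39.5 = 27.65, so the target offers 27.65, keeping 22.35.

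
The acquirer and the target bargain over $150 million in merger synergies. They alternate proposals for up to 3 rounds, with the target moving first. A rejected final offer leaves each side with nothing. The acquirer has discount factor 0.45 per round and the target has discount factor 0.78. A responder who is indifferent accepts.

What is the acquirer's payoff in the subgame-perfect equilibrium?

Round 3 (the target proposes): rejection yields 0 for the acquirer; the target offers 0 and keeps 150.
Round 2 (the acquirer proposes): the target can get 150 next round, worth 0.78 × 150 = 117 now. The acquirer offers 117 and keeps 150 − 117 = 33.
Round 1 (the target proposes): the acquirer can get 33 next round, worth 0.45 × 33 = 14.85 now. The target offers 14.85 and keeps 150 − 14.85 = 135.15.

14.85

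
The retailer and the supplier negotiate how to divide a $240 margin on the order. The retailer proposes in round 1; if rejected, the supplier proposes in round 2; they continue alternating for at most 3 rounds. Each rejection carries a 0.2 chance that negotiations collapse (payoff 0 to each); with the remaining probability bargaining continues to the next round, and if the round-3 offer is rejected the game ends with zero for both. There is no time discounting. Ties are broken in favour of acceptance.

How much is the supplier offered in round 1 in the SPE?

Round 3 (the retailer proposes): rejection yields 0 for the supplier; the retailer offers 0 and keeps 240.
Round 2 (the supplier proposes): rejecting gives the retailer an expected 0.8 × 240 = 192. The supplier offers 192 and keeps 240 − 192 = 48.
Round 1 (the retailer proposes): rejecting gives the supplier an expected 0.8 × 48 = 38.4, so the retailer offers 38.4, keeping 201.6.

38.4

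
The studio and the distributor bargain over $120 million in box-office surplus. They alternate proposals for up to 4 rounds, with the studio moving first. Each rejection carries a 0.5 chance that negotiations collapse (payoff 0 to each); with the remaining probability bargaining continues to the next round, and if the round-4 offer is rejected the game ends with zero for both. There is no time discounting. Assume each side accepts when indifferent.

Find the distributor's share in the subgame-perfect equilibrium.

Round 4 (the distributor proposes): the studio will accept anything ≥ 0, so the distributor offers 0 and keeps 120.
Round 3 (the studio proposes): rejecting gives the distributor an expected 0.5 × 120 = 60; the studio offers that and keeps 60.
Round 2 (the distributor proposes): rejecting gives the studio an expected 0.5 × 60 = 30. The distributor offers 30 and keeps 120 − 30 = 90.
Round 1 (the studio proposes): rejecting gives the distributor an expected 0.5 × 90 = 45, so the studio offers 45, keeping 75.

45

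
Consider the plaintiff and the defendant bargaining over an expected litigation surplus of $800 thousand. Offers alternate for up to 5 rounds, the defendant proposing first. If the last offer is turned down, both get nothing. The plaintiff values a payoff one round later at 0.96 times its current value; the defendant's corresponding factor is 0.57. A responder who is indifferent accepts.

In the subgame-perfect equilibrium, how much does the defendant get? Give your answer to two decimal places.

289.05

By backward induction:
Round 5 (the defendant proposes): the plaintiff will accept anything ≥ 0, so the defendant offers 0 and keeps 800.
Round 4 (the plaintiff proposes): the defendant can get 800 next round, worth 0.57 × 800 = 456 now; the plaintiff offers that and keeps 344.
Round 3 (the defendant proposes): the plaintiff can get 344 next round, worth 0.96 × 344 = 330.24 now, so the defendant offers 330.24, keeping 469.76.
Round 2 (the plaintiff proposes): the defendant can get 469.76 next round, worth 0.57 × 469.76 = 267.7632 now; the plaintiff offers that and keeps 532.2368.
Round 1 (the defendant proposes): the plaintiff can get 532.2368 next round, worth 0.96 × 532.2368 = 510.947328 now, so the defendant offers 510.947328, keeping 289.052672.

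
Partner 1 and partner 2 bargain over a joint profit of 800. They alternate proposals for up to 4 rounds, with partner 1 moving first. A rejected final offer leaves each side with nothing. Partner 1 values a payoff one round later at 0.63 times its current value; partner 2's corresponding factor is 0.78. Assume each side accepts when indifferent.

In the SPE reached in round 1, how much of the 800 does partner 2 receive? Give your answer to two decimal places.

Solve by backward induction from round 4.
Round 4 (partner 2 proposes): partner 1 will accept anything ≥ 0, so partner 2 offers 0 and keeps 800.
Round 3 (partner 1 proposes): partner 2 can get 800 next round, worth 0.78 × 800 = 624 now, so partner 1 offers 624, keeping 176.
Round 2 (partner 2 proposes): partner 1 can get 176 next round, worth 0.63 × 176 = 110.88 now. Partner 2 offers 110.88 and keeps 800 − 110.88 = 689.12.
Round 1 (partner 1 proposes): partner 2 can get 689.12 next round, worth 0.78 × 689.12 = 537.5136 now. Partner 1 offers 537.5136 and keeps 800 − 537.5136 = 262.4864.

537.51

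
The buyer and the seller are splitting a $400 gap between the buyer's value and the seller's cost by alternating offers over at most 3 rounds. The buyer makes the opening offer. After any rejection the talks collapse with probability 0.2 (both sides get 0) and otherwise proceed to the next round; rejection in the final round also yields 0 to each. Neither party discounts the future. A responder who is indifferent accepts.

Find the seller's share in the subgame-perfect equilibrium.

By backward induction:
Round 3 (the buyer proposes): rejection yields 0 for the seller; the buyer offers 0 and keeps 400.
Round 2 (the seller proposes): rejecting gives the buyer an expected 0.8 × 400 = 320. The seller offers 320 and keeps 400 − 320 = 80.
Round 1 (the buyer proposes): rejecting gives the seller an expected 0.8 × 80 = 64. The buyer offers 64 and keeps 400 − 64 = 336.

64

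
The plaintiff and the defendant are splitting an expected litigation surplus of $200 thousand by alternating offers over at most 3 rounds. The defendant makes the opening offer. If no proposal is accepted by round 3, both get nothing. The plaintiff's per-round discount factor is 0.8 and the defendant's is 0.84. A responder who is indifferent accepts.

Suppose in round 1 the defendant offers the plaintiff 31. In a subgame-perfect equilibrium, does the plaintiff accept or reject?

Accept

Round 3 (the defendant proposes): rejection yields 0 for the plaintiff; the defendant offers 0 and keeps 200.
Round 2 (the plaintiff proposes): the defendant can get 200 next round, worth 0.84 × 200 = 168 now, so the plaintiff offers 168, keeping 32.
So by rejecting in round 1, the plaintiff gets 32 next round, worth 0.8 × 32 = 25.6 now.
Offer 31 ≥ 25.6, so the plaintiff accepts.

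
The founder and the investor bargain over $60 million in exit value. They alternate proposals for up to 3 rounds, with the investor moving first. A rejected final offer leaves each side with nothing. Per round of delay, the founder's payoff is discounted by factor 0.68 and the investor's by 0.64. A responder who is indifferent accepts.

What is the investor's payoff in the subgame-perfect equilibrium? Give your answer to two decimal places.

45.31

Round 3 (the investor proposes): rejection yields 0 for the founder; the investor offers 0 and keeps 60.
Round 2 (the founder proposes): the investor can get 60 next round, worth 0.64 × 60 = 38.4 now, so the founder offers 38.4, keeping 21.6.
Round 1 (the investor proposes): the founder can get 21.6 next round, worth 0.68 × 21.6 = 14.688 now; the investor offers that and keeps 45.312.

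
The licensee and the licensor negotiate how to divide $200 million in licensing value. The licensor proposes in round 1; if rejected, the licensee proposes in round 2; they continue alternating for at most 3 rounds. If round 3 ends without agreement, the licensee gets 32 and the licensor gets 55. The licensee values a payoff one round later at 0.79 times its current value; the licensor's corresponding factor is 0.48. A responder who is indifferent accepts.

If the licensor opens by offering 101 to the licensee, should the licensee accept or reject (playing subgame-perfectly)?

Round 3 (the licensor proposes): the licensee gets 32 if talks fail, so the licensor offers 32 and keeps 168.
Round 2 (the licensee proposes): the licensor can get 168 next round, worth 0.48 × 168 = 80.64 now, so the licensee offers 80.64, keeping 119.36.
So by rejecting in round 1, the licensee gets 119.36 next round, worth 0.79 × 119.36 = 94.2944 now.
Offer 101 ≥ 94.2944, so the licensee accepts.

Accept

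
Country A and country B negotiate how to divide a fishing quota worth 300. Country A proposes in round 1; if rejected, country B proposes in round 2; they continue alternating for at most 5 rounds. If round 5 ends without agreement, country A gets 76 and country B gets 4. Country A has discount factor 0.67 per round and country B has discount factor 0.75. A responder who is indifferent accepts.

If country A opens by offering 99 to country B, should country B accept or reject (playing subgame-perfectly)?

Reject

Round 5 (country A proposes): country B gets 4 if talks fail, so country A offers 4 and keeps 296.
Round 4 (country B proposes): country A can get 296 next round, worth 0.67 × 296 = 198.32 now; country B offers that and keeps 101.68.
Round 3 (country A proposes): country B can get 101.68 next round, worth 0.75 × 101.68 = 76.26 now. Country A offers 76.26 and keeps 300 − 76.26 = 223.74.
Round 2 (country B proposes): country A can get 223.74 next round, worth 0.67 × 223.74 = 149.9058 now; country B offers that and keeps 150.0942.
So by rejecting in round 1, country B gets 150.0942 next round, worth 0.75 × 150.0942 = 112.57065 now.
Offer 99 < 112.57065, so country B rejects.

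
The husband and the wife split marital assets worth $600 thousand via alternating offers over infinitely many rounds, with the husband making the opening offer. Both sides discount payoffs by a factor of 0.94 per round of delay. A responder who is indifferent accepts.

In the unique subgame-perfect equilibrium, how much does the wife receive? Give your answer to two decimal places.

When the husband proposes, the wife accepts any offer worth at least 0.94 times what the wife would get by proposing next round; and vice versa.
This gives x = 600 − 0.94y and y = 600 − 0.94x, where x and y are each side's share when it proposes.
Hence (1 − 0.94·0.94)x = 600(1 − 0.94), i.e. 0.1164·x = 36.
x ≈ 309.2784; the wife's share is 600 − x ≈ 290.7216.

290.72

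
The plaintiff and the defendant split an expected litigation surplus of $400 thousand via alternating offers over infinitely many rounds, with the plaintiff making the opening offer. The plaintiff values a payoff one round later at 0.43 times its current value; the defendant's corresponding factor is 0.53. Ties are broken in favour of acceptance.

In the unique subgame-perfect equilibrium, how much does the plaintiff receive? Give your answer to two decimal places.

243.49

When the plaintiff proposes, the defendant accepts any offer worth at least 0.53 times what the defendant would get by proposing next round; and vice versa.
This gives x = 400 − 0.53y and y = 400 − 0.43x, where x and y are each side's share when it proposes.
Hence (1 − 0.53·0.43)x = 400(1 − 0.53), i.e. 0.7721·x = 188.
x ≈ 243.4918; the defendant's share is 400 − x ≈ 156.5082.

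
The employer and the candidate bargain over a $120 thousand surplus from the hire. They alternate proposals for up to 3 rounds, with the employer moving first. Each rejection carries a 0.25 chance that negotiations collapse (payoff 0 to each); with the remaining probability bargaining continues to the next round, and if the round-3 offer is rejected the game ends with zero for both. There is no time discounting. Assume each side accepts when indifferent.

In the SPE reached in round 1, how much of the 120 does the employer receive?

97.5

Round 3 (the employer proposes): the candidate will accept anything ≥ 0, so the employer offers 0 and keeps 120.
Round 2 (the candidate proposes): rejecting gives the employer an expected 0.75 × 120 = 90, so the candidate offers 90, keeping 30.
Round 1 (the employer proposes): rejecting gives the candidate an expected 0.75 × 30 = 22.5, so the employer offers 22.5, keeping 97.5.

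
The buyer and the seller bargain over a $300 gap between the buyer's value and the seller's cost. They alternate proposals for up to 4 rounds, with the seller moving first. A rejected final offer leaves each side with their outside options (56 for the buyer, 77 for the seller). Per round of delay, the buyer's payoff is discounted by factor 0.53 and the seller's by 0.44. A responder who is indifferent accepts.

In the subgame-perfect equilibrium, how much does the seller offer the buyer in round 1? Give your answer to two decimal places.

Round 4 (the buyer proposes): the seller gets 77 if talks fail, so the buyer offers 77 and keeps 223.
Round 3 (the seller proposes): the buyer can get 223 next round, worth 0.53 × 223 = 118.19 now. The seller offers 118.19 and keeps 300 − 118.19 = 181.81.
Round 2 (the buyer proposes): the seller can get 181.81 next round, worth 0.44 × 181.81 = 79.9964 now, so the buyer offers 79.9964, keeping 220.0036.
Round 1 (the seller proposes): the buyer can get 220.0036 next round, worth 0.53 × 220.0036 = 116.601908 now, so the seller offers 116.601908, keeping 183.398092.

116.60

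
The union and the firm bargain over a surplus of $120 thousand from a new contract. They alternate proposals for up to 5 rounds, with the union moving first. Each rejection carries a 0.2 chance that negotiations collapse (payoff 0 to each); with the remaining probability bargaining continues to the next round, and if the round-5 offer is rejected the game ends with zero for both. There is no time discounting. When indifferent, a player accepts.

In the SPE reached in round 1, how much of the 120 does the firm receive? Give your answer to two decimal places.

By backward induction:
Round 5 (the union proposes): rejection yields 0 for the firm; the union offers 0 and keeps 120.
Round 4 (the firm proposes): rejecting gives the union an expected 0.8 × 120 = 96, so the firm offers 96, keeping 24.
Round 3 (the union proposes): rejecting gives the firm an expected 0.8 × 24 = 19.2; the union offers that and keeps 100.8.
Round 2 (the firm proposes): rejecting gives the union an expected 0.8 × 100.8 = 80.64; the firm offers that and keeps 39.36.
Round 1 (the union proposes): rejecting gives the firm an expected 0.8 × 39.36 = 31.488; the union offers that and keeps 88.512.

31.49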